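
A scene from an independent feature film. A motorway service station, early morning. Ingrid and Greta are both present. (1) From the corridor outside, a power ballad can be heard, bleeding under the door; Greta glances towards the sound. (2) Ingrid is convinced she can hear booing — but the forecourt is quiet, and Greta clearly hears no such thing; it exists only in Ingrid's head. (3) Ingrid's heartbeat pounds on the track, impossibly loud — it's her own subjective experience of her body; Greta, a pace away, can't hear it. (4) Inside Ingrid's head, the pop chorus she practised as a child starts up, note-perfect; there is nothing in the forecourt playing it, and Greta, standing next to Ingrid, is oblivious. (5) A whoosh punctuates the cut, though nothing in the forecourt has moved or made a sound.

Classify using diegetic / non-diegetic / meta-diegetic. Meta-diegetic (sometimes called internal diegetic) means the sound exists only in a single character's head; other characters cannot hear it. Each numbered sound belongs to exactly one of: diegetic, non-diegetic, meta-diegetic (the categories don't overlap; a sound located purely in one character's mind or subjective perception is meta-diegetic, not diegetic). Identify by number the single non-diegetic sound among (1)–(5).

5

Sound (1): the music has an off-screen but real-world source and a character hears it, so diegetic.
(2) is meta-diegetic: subjective to Ingrid: the forecourt is silent and Greta hears nothing.
Sound (3): point-of-audition from inside Ingrid's body; not a sound in the room, so meta-diegetic.
(4) remembered music, private to Ingrid — Greta is oblivious because it isn't in the room → meta-diegetic.
(5) an editorial stinger — it belongs to the cut, not the story world → non-diegetic.
Only (5) is non-diegetic.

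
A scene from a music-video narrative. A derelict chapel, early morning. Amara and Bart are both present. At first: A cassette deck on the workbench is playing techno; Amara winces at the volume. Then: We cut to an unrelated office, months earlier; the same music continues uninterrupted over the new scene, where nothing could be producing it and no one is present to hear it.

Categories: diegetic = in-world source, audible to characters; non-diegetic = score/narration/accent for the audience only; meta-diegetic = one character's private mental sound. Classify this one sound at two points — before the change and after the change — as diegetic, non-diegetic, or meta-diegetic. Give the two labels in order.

Before the change: a cassette deck is a real in-scene source and Amara reacts to it → diegetic.
After the change: there is no longer any in-world source and no one can hear it — it has become underscore → non-diegetic.

diegetic, non-diegetic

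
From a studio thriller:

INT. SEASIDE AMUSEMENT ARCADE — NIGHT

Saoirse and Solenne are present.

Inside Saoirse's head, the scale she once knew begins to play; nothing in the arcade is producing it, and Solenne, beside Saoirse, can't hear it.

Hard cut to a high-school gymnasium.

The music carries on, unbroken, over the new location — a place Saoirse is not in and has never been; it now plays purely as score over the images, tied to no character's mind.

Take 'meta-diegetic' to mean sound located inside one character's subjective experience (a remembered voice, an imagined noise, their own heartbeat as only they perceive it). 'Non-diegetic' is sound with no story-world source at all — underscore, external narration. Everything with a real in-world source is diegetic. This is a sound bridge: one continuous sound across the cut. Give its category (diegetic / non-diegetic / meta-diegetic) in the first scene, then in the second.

Scene one: the music exists only inside Saoirse's mind; Solenne can't hear it → meta-diegetic.
Scene two: it's detached from Saoirse entirely and plays over unrelated images with no in-world source — conventional underscore → non-diegetic.

meta-diegetic, non-diegetic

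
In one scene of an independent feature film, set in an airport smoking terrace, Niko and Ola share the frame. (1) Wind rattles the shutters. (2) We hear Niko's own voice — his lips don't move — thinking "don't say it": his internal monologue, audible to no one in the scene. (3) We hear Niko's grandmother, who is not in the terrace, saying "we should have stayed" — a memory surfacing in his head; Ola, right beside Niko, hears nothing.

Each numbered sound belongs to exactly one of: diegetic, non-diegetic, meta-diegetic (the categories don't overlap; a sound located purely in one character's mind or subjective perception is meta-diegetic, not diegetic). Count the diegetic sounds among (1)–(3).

(1) wind is part of the location's real environment → diegetic.
Sound (2): it's Niko's unspoken thought, heard only by the audience via his subjectivity, so meta-diegetic.
Sound (3): a remembered line, private to Niko — not present in the room, not audible to Ola, so meta-diegetic.
Diegetic: (1) — that's 1.

1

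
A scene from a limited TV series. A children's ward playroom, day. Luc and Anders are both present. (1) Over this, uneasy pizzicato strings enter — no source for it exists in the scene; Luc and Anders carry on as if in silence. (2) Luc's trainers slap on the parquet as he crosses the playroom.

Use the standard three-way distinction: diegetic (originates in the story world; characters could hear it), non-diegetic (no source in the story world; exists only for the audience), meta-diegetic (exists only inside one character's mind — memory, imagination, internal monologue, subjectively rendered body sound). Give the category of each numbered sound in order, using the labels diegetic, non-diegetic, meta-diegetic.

non-diegetic, diegetic

Sound (1): nothing in the playroom produces it and the characters don't hear it — pure soundtrack, so non-diegetic.
(2) it's the physical sound of Luc moving in the space → diegetic.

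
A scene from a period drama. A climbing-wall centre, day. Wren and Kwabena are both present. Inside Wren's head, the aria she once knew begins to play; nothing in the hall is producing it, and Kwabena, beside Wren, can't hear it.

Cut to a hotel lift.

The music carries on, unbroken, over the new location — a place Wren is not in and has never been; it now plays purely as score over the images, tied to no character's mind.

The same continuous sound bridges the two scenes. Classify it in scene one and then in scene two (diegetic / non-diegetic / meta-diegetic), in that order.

meta-diegetic, non-diegetic

Scene one: the music exists only inside Wren's mind; Kwabena can't hear it → meta-diegetic.
Scene two: it's detached from Wren entirely and plays over unrelated images with no in-world source — conventional underscore → non-diegetic.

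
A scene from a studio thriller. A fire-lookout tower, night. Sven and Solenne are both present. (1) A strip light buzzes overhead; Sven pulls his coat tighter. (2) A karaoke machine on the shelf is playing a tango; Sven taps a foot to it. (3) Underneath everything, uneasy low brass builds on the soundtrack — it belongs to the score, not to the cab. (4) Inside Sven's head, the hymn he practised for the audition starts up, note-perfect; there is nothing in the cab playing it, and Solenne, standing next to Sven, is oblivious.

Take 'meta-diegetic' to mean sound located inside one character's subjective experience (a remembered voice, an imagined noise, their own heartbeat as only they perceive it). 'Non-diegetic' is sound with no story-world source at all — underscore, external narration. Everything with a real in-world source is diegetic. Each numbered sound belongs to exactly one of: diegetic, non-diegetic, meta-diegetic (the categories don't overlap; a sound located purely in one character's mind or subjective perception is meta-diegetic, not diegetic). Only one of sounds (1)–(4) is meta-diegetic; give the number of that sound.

4

Sound (1): ambient/room sound belonging to the story's physical space, so diegetic.
(2) is diegetic: a karaoke machine is a physical source in the scene and Sven reacts to it.
(3) nothing in the cab produces it and the characters don't hear it — pure soundtrack → non-diegetic.
(4) is meta-diegetic: the music is a memory playing inside Sven's mind alone; no real-world source, Solenne can't hear it.
Only (4) is meta-diegetic.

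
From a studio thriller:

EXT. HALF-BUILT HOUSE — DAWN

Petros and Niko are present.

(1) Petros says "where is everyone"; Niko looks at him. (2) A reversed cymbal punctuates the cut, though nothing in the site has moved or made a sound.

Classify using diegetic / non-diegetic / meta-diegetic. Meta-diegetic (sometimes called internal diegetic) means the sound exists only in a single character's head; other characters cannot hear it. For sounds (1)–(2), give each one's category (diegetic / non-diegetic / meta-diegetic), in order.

diegetic, non-diegetic

Sound (1): spoken by a character present in the story world, so diegetic.
(2) is non-diegetic: nothing in the scene produces it; it's an accent added for the audience.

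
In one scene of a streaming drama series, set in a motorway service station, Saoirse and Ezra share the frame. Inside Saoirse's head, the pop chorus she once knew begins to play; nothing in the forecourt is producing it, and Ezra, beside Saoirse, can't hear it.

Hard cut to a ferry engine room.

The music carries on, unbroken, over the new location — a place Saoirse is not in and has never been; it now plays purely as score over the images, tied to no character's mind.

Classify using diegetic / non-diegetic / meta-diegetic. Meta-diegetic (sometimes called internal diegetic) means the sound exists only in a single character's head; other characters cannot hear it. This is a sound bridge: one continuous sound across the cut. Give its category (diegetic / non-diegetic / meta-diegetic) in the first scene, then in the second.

Scene one: the music exists only inside Saoirse's mind; Ezra can't hear it → meta-diegetic.
Scene two: it's detached from Saoirse entirely and plays over unrelated images with no in-world source — conventional underscore → non-diegetic.

meta-diegetic, non-diegetic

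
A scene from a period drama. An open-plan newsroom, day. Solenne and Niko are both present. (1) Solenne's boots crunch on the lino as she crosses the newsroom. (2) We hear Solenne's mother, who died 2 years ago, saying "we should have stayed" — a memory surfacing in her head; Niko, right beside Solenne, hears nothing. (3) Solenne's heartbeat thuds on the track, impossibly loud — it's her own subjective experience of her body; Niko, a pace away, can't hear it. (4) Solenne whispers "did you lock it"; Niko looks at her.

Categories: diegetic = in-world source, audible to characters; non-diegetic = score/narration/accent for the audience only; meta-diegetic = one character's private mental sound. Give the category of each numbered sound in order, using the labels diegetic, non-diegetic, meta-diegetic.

Sound (1): Solenne's footsteps are produced in the story world, so diegetic.
(2) it's Solenne's recollection rendered as sound; the other character can't hear it → meta-diegetic.
Sound (3): a subjective body sound — Solenne's private perception, inaudible to Niko, so meta-diegetic.
(4) spoken by a character present in the story world → diegetic.

diegetic, meta-diegetic, meta-diegetic, diegetic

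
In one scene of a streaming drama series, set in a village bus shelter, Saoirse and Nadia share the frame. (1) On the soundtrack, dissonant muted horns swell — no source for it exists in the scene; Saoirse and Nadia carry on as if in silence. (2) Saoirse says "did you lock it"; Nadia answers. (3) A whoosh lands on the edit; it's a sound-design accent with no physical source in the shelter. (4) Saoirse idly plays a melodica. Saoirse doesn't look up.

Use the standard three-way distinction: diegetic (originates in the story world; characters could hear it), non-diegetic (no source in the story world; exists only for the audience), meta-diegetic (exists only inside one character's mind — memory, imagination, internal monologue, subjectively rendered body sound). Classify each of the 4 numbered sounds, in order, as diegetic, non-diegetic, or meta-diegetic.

(1) is non-diegetic: nothing in the shelter produces it and the characters don't hear it — pure soundtrack.
Sound (2): on-screen dialogue — Saoirse speaks and Nadia is there to hear, so diegetic.
Sound (3): it's a sound-design accent with no in-world source; no one in the scene can hear it, so non-diegetic.
(4) Saoirse is producing the music live, in the story world → diegetic.

non-diegetic, diegetic, non-diegetic, diegetic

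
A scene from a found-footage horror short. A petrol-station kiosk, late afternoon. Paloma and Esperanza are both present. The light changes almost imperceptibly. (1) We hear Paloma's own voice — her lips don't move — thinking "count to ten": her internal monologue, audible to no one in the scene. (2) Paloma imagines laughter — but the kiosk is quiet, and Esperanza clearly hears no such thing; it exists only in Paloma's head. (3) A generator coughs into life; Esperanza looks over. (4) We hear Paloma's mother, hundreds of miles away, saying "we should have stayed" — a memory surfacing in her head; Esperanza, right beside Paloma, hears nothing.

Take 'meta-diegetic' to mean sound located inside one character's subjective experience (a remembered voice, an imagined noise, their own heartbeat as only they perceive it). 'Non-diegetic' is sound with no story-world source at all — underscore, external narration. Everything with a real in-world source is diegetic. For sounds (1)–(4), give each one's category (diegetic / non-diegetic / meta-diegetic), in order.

meta-diegetic, meta-diegetic, diegetic, meta-diegetic

(1) is meta-diegetic: internal monologue — inside Paloma's mind, not spoken into the scene.
Sound (2): Paloma alone 'hears' it — an imagined sound, not present in the space, so meta-diegetic.
Sound (3): the sound comes from a generator physically present in the location, so diegetic.
(4) is meta-diegetic: a remembered line, private to Paloma — not present in the room, not audible to Esperanza.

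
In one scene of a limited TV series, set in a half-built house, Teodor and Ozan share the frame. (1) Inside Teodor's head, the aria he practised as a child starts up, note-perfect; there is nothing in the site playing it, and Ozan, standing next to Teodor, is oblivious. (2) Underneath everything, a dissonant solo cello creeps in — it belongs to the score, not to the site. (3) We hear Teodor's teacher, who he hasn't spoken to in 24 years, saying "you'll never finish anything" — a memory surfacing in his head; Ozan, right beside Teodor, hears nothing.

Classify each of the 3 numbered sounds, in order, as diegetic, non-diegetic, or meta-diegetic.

(1) remembered music, private to Teodor — Ozan is oblivious because it isn't in the room → meta-diegetic.
(2) is non-diegetic: score with no on-screen or off-screen source; it exists for the audience alone.
(3) it's Teodor's recollection rendered as sound; the other character can't hear it → meta-diegetic.

meta-diegetic, non-diegetic, meta-diegetic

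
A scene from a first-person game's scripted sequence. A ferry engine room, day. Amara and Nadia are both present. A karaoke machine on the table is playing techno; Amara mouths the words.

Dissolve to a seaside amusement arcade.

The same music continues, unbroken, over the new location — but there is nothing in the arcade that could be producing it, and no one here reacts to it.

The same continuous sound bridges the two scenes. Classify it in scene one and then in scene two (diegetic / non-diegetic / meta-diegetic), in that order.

diegetic, non-diegetic

Scene one: a karaoke machine is an on-screen source and Amara reacts to it → diegetic.
Scene two: there is no source in the arcade and no one hears it — it's now underscore → non-diegetic.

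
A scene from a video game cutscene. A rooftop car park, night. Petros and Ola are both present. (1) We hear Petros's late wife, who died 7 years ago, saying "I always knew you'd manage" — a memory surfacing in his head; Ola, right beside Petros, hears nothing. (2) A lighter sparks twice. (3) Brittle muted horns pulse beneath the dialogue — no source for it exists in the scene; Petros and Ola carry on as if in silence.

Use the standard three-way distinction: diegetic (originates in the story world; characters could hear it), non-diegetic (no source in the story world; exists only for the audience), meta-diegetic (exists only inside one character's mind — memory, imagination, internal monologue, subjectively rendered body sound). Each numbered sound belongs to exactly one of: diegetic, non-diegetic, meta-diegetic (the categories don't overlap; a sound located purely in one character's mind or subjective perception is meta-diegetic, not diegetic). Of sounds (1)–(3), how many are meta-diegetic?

(1) is meta-diegetic: it's Petros's recollection rendered as sound; the other character can't hear it.
Sound (2): a lighter is a real object/event in the scene's world, so diegetic.
(3) score with no on-screen or off-screen source; it exists for the audience alone → non-diegetic.
Meta-diegetic: (1) — that's 1.

1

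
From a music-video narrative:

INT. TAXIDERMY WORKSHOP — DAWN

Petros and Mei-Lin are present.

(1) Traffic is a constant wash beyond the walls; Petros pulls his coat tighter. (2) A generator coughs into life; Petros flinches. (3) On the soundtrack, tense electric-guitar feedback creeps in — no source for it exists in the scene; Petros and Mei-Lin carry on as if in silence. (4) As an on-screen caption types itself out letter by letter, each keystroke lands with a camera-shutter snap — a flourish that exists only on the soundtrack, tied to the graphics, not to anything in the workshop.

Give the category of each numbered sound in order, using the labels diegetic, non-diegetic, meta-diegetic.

(1) traffic is part of the location's real environment → diegetic.
Sound (2): the sound comes from a generator physically present in the location, so diegetic.
Sound (3): nothing in the workshop produces it and the characters don't hear it — pure soundtrack, so non-diegetic.
(4) it accompanies on-screen graphics, not anything inside the story world → non-diegetic.

diegetic, diegetic, non-diegetic, non-diegetic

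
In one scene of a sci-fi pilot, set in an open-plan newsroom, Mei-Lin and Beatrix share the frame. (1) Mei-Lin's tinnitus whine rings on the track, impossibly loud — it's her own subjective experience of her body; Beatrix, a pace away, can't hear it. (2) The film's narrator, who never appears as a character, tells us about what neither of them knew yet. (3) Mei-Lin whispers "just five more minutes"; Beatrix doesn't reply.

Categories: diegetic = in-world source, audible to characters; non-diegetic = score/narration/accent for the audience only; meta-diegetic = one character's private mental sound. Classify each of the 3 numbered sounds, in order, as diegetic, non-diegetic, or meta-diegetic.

meta-diegetic, non-diegetic, diegetic

(1) is meta-diegetic: point-of-audition from inside Mei-Lin's body; not a sound in the room.
Sound (2): commentary laid over the scene from outside the fiction, so non-diegetic.
(3) on-screen dialogue — Mei-Lin speaks and Beatrix is there to hear → diegetic.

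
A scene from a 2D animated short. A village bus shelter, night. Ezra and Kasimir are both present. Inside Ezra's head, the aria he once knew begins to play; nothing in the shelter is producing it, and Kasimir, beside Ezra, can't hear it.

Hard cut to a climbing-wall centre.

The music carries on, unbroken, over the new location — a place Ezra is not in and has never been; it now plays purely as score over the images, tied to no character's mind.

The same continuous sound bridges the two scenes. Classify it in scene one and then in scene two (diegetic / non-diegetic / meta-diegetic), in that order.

Scene one: the music exists only inside Ezra's mind; Kasimir can't hear it → meta-diegetic.
Scene two: it's detached from Ezra entirely and plays over unrelated images with no in-world source — conventional underscore → non-diegetic.

meta-diegetic, non-diegetic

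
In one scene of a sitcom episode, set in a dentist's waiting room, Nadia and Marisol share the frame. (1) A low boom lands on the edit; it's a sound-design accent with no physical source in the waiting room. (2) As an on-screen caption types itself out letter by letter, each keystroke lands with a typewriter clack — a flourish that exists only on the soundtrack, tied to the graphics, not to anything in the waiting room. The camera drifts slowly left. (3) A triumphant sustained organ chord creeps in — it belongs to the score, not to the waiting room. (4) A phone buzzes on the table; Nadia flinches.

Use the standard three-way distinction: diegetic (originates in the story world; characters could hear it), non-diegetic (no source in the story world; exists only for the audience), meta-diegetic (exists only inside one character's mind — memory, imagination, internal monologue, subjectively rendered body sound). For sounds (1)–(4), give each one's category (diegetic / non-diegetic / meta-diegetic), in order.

Sound (1): it's a sound-design accent with no in-world source; no one in the scene can hear it, so non-diegetic.
(2) sound married to a title/caption — outside the diegesis by definition → non-diegetic.
(3) is non-diegetic: it has no source in the story world and no character can hear it — it's underscore.
Sound (4): an in-world source (a phone); characters could hear it, so diegetic.

non-diegetic, non-diegetic, non-diegetic, diegetic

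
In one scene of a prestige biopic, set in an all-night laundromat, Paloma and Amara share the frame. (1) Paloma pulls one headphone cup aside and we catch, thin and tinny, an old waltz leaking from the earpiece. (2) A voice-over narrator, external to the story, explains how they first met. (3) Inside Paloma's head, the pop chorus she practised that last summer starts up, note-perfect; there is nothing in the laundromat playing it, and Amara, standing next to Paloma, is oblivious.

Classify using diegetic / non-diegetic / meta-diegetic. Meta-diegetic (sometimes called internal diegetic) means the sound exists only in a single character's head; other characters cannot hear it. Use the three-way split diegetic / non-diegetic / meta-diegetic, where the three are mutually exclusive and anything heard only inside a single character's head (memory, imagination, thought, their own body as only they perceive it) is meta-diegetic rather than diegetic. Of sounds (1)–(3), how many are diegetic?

Sound (1): the earpiece is a real device on Paloma's head — source music, so diegetic.
Sound (2): the narrator exists outside the story world, addressing only the audience, so non-diegetic.
(3) is meta-diegetic: the music is a memory playing inside Paloma's mind alone; no real-world source, Amara can't hear it.
Diegetic: (1) — that's 1.

1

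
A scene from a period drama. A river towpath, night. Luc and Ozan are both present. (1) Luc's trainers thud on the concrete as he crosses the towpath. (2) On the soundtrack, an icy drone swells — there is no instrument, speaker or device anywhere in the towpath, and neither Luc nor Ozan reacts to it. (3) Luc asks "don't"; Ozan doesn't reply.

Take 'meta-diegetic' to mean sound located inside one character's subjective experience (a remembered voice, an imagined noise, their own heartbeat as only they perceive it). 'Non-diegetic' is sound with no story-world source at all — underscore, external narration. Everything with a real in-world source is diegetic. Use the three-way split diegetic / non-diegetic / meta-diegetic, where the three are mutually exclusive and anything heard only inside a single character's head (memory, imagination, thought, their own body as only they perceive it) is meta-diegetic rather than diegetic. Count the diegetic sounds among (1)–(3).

Sound (1): Luc's footsteps are produced in the story world, so diegetic.
(2) is non-diegetic: nothing in the towpath produces it and the characters don't hear it — pure soundtrack.
(3) is diegetic: Luc is a character speaking aloud in the scene.
So 2 of the 3 are diegetic: (1), (3).

2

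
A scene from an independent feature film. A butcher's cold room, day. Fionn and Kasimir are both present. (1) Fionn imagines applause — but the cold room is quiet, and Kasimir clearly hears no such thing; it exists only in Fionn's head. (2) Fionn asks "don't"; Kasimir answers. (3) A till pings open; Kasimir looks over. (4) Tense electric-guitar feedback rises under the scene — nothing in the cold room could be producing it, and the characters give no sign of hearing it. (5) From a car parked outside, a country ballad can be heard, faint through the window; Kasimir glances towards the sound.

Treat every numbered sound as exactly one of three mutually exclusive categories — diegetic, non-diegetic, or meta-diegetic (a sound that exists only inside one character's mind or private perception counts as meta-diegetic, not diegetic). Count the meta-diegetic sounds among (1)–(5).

1

(1) Fionn alone 'hears' it — an imagined sound, not present in the space → meta-diegetic.
Sound (2): on-screen dialogue — Fionn speaks and Kasimir is there to hear, so diegetic.
(3) is diegetic: an in-world source (a till); characters could hear it.
Sound (4): nothing in the cold room produces it and the characters don't hear it — pure soundtrack, so non-diegetic.
Sound (5): the music has an off-screen but real-world source and a character hears it, so diegetic.
Meta-diegetic: (1) — that's 1.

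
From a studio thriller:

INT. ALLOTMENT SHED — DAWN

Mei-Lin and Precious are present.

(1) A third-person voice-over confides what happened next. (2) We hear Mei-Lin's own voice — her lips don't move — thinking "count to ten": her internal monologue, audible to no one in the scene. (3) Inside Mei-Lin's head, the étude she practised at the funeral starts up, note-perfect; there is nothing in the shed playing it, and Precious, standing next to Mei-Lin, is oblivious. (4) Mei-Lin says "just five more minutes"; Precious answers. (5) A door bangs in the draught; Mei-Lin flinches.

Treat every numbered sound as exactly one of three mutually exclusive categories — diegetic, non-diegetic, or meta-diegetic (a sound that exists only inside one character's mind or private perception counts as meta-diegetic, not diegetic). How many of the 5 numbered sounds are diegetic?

2

(1) is non-diegetic: commentary laid over the scene from outside the fiction.
Sound (2): Mei-Lin's thought-voice: a private mental sound no other character can hear, so meta-diegetic.
(3) is meta-diegetic: remembered music, private to Mei-Lin — Precious is oblivious because it isn't in the room.
(4) on-screen dialogue — Mei-Lin speaks and Precious is there to hear → diegetic.
(5) a door is a real object/event in the scene's world → diegetic.
So 2 of the 5 are diegetic: (4), (5).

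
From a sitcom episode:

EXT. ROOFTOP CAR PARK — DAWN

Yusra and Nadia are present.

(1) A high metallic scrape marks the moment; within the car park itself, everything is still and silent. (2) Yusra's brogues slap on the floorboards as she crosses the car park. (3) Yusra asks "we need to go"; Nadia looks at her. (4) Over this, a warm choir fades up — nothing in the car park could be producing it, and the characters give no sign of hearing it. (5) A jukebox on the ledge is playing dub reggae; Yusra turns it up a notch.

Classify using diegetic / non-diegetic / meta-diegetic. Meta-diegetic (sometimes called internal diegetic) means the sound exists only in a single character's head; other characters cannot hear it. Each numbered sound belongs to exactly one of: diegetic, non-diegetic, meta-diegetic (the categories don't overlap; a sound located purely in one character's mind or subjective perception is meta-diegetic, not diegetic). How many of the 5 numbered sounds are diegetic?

3

Sound (1): it's a sound-design accent with no in-world source; no one in the scene can hear it, so non-diegetic.
(2) Yusra's footsteps are produced in the story world → diegetic.
(3) Yusra is a character speaking aloud in the scene → diegetic.
(4) nothing in the car park produces it and the characters don't hear it — pure soundtrack → non-diegetic.
(5) a jukebox is a physical source in the scene and Yusra reacts to it → diegetic.
Diegetic: (2), (3), (5) — that's 3.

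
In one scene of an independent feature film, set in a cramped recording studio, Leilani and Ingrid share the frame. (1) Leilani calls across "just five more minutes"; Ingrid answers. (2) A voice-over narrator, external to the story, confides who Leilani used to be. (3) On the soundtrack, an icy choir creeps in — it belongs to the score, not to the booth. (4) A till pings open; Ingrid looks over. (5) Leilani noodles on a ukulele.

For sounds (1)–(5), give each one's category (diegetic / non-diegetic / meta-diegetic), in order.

(1) on-screen dialogue — Leilani speaks and Ingrid is there to hear → diegetic.
(2) the narrator exists outside the story world, addressing only the audience → non-diegetic.
(3) is non-diegetic: it has no source in the story world and no character can hear it — it's underscore.
(4) is diegetic: the sound comes from a till physically present in the location.
(5) Leilani is producing the music live, in the story world → diegetic.

diegetic, non-diegetic, non-diegetic, diegetic, diegetic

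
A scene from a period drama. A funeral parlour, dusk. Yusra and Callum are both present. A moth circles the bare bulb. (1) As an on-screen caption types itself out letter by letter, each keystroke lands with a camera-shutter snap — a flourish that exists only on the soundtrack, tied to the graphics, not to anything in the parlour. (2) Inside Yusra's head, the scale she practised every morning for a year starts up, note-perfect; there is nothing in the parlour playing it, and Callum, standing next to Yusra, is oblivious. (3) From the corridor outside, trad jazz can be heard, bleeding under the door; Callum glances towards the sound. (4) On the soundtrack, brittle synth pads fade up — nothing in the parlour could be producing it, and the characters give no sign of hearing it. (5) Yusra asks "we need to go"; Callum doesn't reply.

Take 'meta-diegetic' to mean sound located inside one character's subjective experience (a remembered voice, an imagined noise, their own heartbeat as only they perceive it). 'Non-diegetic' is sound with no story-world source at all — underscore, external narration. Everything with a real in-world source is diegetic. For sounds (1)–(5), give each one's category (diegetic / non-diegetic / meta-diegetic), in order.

non-diegetic, meta-diegetic, diegetic, non-diegetic, diegetic

(1) is non-diegetic: sound married to a title/caption — outside the diegesis by definition.
(2) the music is a memory playing inside Yusra's mind alone; no real-world source, Callum can't hear it → meta-diegetic.
(3) is diegetic: the music has an off-screen but real-world source and a character hears it.
(4) nothing in the parlour produces it and the characters don't hear it — pure soundtrack → non-diegetic.
(5) spoken by a character present in the story world → diegetic.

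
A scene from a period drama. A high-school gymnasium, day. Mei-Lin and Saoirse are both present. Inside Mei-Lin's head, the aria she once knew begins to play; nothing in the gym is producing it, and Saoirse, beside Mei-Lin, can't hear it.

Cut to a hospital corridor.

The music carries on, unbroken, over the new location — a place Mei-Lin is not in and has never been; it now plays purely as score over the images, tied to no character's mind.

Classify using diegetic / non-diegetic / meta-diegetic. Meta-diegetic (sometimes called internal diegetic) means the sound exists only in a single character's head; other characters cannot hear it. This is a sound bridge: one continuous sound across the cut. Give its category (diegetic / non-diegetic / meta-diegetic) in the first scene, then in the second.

meta-diegetic, non-diegetic

Scene one: the music exists only inside Mei-Lin's mind; Saoirse can't hear it → meta-diegetic.
Scene two: it's detached from Mei-Lin entirely and plays over unrelated images with no in-world source — conventional underscore → non-diegetic.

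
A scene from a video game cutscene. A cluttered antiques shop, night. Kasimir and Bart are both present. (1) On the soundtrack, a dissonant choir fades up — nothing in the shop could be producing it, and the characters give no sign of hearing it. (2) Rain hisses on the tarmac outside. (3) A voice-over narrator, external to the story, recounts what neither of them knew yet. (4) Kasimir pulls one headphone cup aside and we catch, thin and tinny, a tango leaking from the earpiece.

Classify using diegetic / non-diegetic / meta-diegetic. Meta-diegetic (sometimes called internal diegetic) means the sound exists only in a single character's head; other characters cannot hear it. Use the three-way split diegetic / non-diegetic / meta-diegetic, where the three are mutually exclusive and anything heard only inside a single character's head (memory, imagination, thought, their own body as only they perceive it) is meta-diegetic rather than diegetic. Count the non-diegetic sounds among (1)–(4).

2

Sound (1): score with no on-screen or off-screen source; it exists for the audience alone, so non-diegetic.
Sound (2): it's the actual ambient sound of the location, so diegetic.
Sound (3): commentary laid over the scene from outside the fiction, so non-diegetic.
Sound (4): the headphones are an on-screen source, so diegetic.
So 2 of the 4 are non-diegetic: (1), (3).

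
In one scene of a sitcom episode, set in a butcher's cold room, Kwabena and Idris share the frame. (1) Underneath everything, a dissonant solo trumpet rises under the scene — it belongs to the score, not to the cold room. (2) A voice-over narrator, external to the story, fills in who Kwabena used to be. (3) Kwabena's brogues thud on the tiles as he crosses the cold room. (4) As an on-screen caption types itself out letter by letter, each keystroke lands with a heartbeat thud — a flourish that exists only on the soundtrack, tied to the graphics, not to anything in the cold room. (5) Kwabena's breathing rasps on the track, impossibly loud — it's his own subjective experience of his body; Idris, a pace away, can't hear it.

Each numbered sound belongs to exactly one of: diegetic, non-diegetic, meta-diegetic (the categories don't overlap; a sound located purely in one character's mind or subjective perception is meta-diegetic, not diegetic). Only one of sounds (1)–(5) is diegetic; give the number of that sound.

(1) is non-diegetic: it has no source in the story world and no character can hear it — it's underscore.
Sound (2): the narrator exists outside the story world, addressing only the audience, so non-diegetic.
(3) is diegetic: Kwabena's footsteps are produced in the story world.
(4) it accompanies on-screen graphics, not anything inside the story world → non-diegetic.
(5) is meta-diegetic: point-of-audition from inside Kwabena's body; not a sound in the room.
Only (3) is diegetic.

3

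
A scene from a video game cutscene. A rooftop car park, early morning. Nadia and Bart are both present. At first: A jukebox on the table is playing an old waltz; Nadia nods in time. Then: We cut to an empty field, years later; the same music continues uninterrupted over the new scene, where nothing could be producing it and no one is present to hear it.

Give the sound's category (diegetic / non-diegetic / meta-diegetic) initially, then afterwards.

diegetic, non-diegetic

Initially: a jukebox is a real in-scene source and Nadia reacts to it → diegetic.
Afterwards: there is no longer any in-world source and no one can hear it — it has become underscore → non-diegetic.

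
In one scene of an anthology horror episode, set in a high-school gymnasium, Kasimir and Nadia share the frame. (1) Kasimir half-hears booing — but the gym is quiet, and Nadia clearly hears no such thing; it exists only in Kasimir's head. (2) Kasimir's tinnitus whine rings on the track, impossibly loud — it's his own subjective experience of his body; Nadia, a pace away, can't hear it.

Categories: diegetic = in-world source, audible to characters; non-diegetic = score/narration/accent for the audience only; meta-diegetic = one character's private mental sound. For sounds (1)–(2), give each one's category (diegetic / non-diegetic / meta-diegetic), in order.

meta-diegetic, meta-diegetic

(1) the sound is imagined by Kasimir; nothing in the story world is producing it and Nadia can't hear it → meta-diegetic.
Sound (2): point-of-audition from inside Kasimir's body; not a sound in the room, so meta-diegetic.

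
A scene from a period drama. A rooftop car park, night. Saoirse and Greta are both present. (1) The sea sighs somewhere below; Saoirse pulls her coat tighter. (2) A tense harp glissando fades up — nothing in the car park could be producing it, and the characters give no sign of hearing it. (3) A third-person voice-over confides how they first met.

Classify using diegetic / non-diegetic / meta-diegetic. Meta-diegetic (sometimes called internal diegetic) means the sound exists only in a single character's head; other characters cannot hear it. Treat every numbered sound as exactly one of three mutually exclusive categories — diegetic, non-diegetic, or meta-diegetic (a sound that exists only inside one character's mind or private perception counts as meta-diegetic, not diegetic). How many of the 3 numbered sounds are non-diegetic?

2

(1) ambient/room sound belonging to the story's physical space → diegetic.
(2) is non-diegetic: nothing in the car park produces it and the characters don't hear it — pure soundtrack.
(3) the narrator exists outside the story world, addressing only the audience → non-diegetic.
Non-diegetic: (2), (3) — that's 2.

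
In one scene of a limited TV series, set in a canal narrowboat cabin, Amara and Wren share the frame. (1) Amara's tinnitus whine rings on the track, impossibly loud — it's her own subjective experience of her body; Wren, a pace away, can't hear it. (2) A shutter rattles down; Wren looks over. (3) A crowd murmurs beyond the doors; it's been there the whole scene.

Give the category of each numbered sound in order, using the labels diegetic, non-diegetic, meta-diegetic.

(1) is meta-diegetic: point-of-audition from inside Amara's body; not a sound in the room.
Sound (2): the sound comes from a shutter physically present in the location, so diegetic.
(3) ambient/room sound belonging to the story's physical space → diegetic.

meta-diegetic, diegetic, diegetic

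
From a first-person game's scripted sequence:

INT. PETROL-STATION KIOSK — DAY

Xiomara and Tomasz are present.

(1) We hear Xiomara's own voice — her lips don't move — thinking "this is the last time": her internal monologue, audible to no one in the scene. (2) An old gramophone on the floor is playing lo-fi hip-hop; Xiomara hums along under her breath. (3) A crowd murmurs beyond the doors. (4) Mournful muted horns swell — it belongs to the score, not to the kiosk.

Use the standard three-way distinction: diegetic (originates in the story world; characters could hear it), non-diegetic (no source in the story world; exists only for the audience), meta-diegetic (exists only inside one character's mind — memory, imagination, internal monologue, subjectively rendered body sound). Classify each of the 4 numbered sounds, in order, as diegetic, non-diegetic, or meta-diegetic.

meta-diegetic, diegetic, diegetic, non-diegetic

(1) is meta-diegetic: Xiomara's thought-voice: a private mental sound no other character can hear.
(2) is diegetic: the music comes from an on-screen device that Xiomara responds to.
Sound (3): ambient/room sound belonging to the story's physical space, so diegetic.
Sound (4): it has no source in the story world and no character can hear it — it's underscore, so non-diegetic.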